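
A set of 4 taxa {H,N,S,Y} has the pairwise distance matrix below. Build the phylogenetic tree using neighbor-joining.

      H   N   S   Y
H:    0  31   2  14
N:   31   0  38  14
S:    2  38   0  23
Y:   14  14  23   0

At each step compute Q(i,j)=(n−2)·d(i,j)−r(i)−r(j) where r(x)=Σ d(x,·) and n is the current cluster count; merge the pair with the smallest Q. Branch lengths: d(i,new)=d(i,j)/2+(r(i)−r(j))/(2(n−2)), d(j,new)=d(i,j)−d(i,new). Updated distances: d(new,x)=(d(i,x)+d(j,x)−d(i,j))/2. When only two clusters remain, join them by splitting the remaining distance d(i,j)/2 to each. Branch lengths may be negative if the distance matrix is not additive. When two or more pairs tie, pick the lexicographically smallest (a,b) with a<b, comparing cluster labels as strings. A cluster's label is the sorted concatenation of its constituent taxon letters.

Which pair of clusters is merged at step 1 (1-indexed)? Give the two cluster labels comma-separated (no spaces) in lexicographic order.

H,S

iteration 1: select H,S (d=2, Q=-106); attach at lengths (-3, 5); label the merged cluster HS
  updated: d(HS,N)=67/2, d(HS,Y)=35/2
iteration 2: select HS,N (d=67/2, Q=-65); attach at lengths (37/2, 15); label the merged cluster HNS
  updated: d(HNS,Y)=-1
iteration 3: select HNS,Y (d=-1); attach at lengths (-1/2, -1/2); label the merged cluster HNSY
final tree: (((H:-3,S:5):37/2,N:15):-1/2,Y:-1/2)
total length: 69/2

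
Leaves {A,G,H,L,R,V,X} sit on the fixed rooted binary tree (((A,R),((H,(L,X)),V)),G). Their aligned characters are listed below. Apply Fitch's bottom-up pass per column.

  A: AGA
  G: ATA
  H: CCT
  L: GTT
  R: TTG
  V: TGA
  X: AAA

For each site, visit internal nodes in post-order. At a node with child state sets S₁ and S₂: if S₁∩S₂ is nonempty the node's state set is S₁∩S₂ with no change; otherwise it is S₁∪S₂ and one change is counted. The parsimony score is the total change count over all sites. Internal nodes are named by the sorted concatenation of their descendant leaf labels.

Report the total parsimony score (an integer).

11

AR@0: {A} ∪ {T} = {A,T} (union, +1)
LX@0: {G} ∪ {A} = {A,G} (union, +1)
HLX@0: {C} ∪ {A,G} = {A,C,G} (union, +1)
HLVX@0: {A,C,G} ∪ {T} = {A,C,G,T} (union, +1)
AHLRVX@0: {A,T} ∩ {A,C,G,T} = {A,T} (intersection, +0)
AGHLRVX@0: {A,T} ∩ {A} = {A} (intersection, +0)
AR@1: {G} ∪ {T} = {G,T} (union, +1)
LX@1: {T} ∪ {A} = {A,T} (union, +1)
HLX@1: {C} ∪ {A,T} = {A,C,T} (union, +1)
HLVX@1: {A,C,T} ∪ {G} = {A,C,G,T} (union, +1)
AHLRVX@1: {G,T} ∩ {A,C,G,T} = {G,T} (intersection, +0)
AGHLRVX@1: {G,T} ∩ {T} = {T} (intersection, +0)
AR@2: {A} ∪ {G} = {A,G} (union, +1)
LX@2: {T} ∪ {A} = {A,T} (union, +1)
HLX@2: {T} ∩ {A,T} = {T} (intersection, +0)
HLVX@2: {T} ∪ {A} = {A,T} (union, +1)
AHLRVX@2: {A,G} ∩ {A,T} = {A} (intersection, +0)
AGHLRVX@2: {A} ∩ {A} = {A} (intersection, +0)
per-site changes: [4, 4, 3]; total = 11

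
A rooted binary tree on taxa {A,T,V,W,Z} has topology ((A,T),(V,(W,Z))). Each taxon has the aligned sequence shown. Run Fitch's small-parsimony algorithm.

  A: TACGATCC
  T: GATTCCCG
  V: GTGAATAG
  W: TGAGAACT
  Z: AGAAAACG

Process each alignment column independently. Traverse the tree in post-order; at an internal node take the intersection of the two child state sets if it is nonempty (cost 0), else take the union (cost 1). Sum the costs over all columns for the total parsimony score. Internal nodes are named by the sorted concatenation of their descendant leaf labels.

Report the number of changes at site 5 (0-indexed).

2

site 0, node AT: A={T} ∪ T={G} → {G,T} (+1)
site 0, node WZ: W={T} ∪ Z={A} → {A,T} (+1)
site 0, node VWZ: V={G} ∪ WZ={A,T} → {A,G,T} (+1)
site 0, node ATVWZ: AT={G,T} ∩ VWZ={A,G,T} → {G,T} (+0)
site 1, node AT: A={A} ∩ T={A} → {A} (+0)
site 1, node WZ: W={G} ∩ Z={G} → {G} (+0)
site 1, node VWZ: V={T} ∪ WZ={G} → {G,T} (+1)
site 1, node ATVWZ: AT={A} ∪ VWZ={G,T} → {A,G,T} (+1)
site 2, node AT: A={C} ∪ T={T} → {C,T} (+1)
site 2, node WZ: W={A} ∩ Z={A} → {A} (+0)
site 2, node VWZ: V={G} ∪ WZ={A} → {A,G} (+1)
site 2, node ATVWZ: AT={C,T} ∪ VWZ={A,G} → {A,C,G,T} (+1)
site 3, node AT: A={G} ∪ T={T} → {G,T} (+1)
site 3, node WZ: W={G} ∪ Z={A} → {A,G} (+1)
site 3, node VWZ: V={A} ∩ WZ={A,G} → {A} (+0)
site 3, node ATVWZ: AT={G,T} ∪ VWZ={A} → {A,G,T} (+1)
site 4, node AT: A={A} ∪ T={C} → {A,C} (+1)
site 4, node WZ: W={A} ∩ Z={A} → {A} (+0)
site 4, node VWZ: V={A} ∩ WZ={A} → {A} (+0)
site 4, node ATVWZ: AT={A,C} ∩ VWZ={A} → {A} (+0)
site 5, node AT: A={T} ∪ T={C} → {C,T} (+1)
site 5, node WZ: W={A} ∩ Z={A} → {A} (+0)
site 5, node VWZ: V={T} ∪ WZ={A} → {A,T} (+1)
site 5, node ATVWZ: AT={C,T} ∩ VWZ={A,T} → {T} (+0)
site 6, node AT: A={C} ∩ T={C} → {C} (+0)
site 6, node WZ: W={C} ∩ Z={C} → {C} (+0)
site 6, node VWZ: V={A} ∪ WZ={C} → {A,C} (+1)
site 6, node ATVWZ: AT={C} ∩ VWZ={A,C} → {C} (+0)
site 7, node AT: A={C} ∪ T={G} → {C,G} (+1)
site 7, node WZ: W={T} ∪ Z={G} → {G,T} (+1)
site 7, node VWZ: V={G} ∩ WZ={G,T} → {G} (+0)
site 7, node ATVWZ: AT={C,G} ∩ VWZ={G} → {G} (+0)
per-site changes: [3, 2, 3, 3, 1, 2, 1, 2]; total = 17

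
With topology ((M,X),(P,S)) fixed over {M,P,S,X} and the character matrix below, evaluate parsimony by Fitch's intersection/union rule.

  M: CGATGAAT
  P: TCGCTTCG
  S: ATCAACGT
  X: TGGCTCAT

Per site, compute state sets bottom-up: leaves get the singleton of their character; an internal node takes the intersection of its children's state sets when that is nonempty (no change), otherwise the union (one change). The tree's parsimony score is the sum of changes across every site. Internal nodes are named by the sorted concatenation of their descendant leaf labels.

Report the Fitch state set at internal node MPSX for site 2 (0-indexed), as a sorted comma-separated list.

G

site 0, node MX: M={C} ∪ X={T} → {C,T} (+1)
site 0, node PS: P={T} ∪ S={A} → {A,T} (+1)
site 0, node MPSX: MX={C,T} ∩ PS={A,T} → {T} (+0)
site 1, node MX: M={G} ∩ X={G} → {G} (+0)
site 1, node PS: P={C} ∪ S={T} → {C,T} (+1)
site 1, node MPSX: MX={G} ∪ PS={C,T} → {C,G,T} (+1)
site 2, node MX: M={A} ∪ X={G} → {A,G} (+1)
site 2, node PS: P={G} ∪ S={C} → {C,G} (+1)
site 2, node MPSX: MX={A,G} ∩ PS={C,G} → {G} (+0)
site 3, node MX: M={T} ∪ X={C} → {C,T} (+1)
site 3, node PS: P={C} ∪ S={A} → {A,C} (+1)
site 3, node MPSX: MX={C,T} ∩ PS={A,C} → {C} (+0)
site 4, node MX: M={G} ∪ X={T} → {G,T} (+1)
site 4, node PS: P={T} ∪ S={A} → {A,T} (+1)
site 4, node MPSX: MX={G,T} ∩ PS={A,T} → {T} (+0)
site 5, node MX: M={A} ∪ X={C} → {A,C} (+1)
site 5, node PS: P={T} ∪ S={C} → {C,T} (+1)
site 5, node MPSX: MX={A,C} ∩ PS={C,T} → {C} (+0)
site 6, node MX: M={A} ∩ X={A} → {A} (+0)
site 6, node PS: P={C} ∪ S={G} → {C,G} (+1)
site 6, node MPSX: MX={A} ∪ PS={C,G} → {A,C,G} (+1)
site 7, node MX: M={T} ∩ X={T} → {T} (+0)
site 7, node PS: P={G} ∪ S={T} → {G,T} (+1)
site 7, node MPSX: MX={T} ∩ PS={G,T} → {T} (+0)
per-site changes: [2, 2, 2, 2, 2, 2, 2, 1]; total = 15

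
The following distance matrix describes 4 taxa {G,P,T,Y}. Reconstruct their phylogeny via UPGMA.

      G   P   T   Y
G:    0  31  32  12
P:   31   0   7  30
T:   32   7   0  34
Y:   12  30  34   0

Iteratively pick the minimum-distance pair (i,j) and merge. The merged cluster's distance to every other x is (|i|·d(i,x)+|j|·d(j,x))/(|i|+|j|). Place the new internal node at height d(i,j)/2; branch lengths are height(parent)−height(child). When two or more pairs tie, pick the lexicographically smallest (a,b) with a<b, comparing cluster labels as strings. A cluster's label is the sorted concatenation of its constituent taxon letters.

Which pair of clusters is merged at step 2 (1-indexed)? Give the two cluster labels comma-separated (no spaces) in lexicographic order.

1. join P+T (d=7) ⇒ PT; edges |P|=7/2, |T|=7/2
  updated: d(G,PT)=63/2, d(PT,Y)=32
2. join G+Y (d=12) ⇒ GY; edges |G|=6, |Y|=6
  updated: d(GY,PT)=127/4
3. join GY+PT (d=127/4) ⇒ GPTY; edges |GY|=79/8, |PT|=99/8
final tree: ((G:6,Y:6):79/8,(P:7/2,T:7/2):99/8)
total length: 165/4

G,Y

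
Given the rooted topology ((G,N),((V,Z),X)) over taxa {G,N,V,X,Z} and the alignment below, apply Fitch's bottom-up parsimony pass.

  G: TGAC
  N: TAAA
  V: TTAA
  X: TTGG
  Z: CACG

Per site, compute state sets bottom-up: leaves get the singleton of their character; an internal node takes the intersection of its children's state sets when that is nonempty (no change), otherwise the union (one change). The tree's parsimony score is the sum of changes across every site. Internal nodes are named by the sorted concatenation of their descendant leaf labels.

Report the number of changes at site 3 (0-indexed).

3

site 0, node GN: G={T} ∩ N={T} → {T} (+0)
site 0, node VZ: V={T} ∪ Z={C} → {C,T} (+1)
site 0, node VXZ: VZ={C,T} ∩ X={T} → {T} (+0)
site 0, node GNVXZ: GN={T} ∩ VXZ={T} → {T} (+0)
site 1, node GN: G={G} ∪ N={A} → {A,G} (+1)
site 1, node VZ: V={T} ∪ Z={A} → {A,T} (+1)
site 1, node VXZ: VZ={A,T} ∩ X={T} → {T} (+0)
site 1, node GNVXZ: GN={A,G} ∪ VXZ={T} → {A,G,T} (+1)
site 2, node GN: G={A} ∩ N={A} → {A} (+0)
site 2, node VZ: V={A} ∪ Z={C} → {A,C} (+1)
site 2, node VXZ: VZ={A,C} ∪ X={G} → {A,C,G} (+1)
site 2, node GNVXZ: GN={A} ∩ VXZ={A,C,G} → {A} (+0)
site 3, node GN: G={C} ∪ N={A} → {A,C} (+1)
site 3, node VZ: V={A} ∪ Z={G} → {A,G} (+1)
site 3, node VXZ: VZ={A,G} ∩ X={G} → {G} (+0)
site 3, node GNVXZ: GN={A,C} ∪ VXZ={G} → {A,C,G} (+1)
per-site changes: [1, 3, 2, 3]; total = 9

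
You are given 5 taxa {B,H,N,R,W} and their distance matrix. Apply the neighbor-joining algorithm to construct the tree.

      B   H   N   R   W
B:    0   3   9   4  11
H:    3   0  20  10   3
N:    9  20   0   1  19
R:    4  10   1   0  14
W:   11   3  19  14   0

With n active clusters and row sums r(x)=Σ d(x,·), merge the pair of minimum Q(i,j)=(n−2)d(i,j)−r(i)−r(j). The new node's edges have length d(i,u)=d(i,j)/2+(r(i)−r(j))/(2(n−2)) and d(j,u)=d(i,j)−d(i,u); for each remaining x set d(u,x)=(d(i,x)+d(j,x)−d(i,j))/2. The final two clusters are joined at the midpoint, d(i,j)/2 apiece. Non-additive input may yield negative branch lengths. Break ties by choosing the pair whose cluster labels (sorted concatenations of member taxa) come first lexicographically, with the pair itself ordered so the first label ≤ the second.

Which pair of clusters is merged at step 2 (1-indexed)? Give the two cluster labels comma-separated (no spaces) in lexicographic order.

iteration 1: select N,R (d=1, Q=-75); attach at lengths (23/6, -17/6); label the merged cluster NR
  updated: d(B,NR)=6, d(H,NR)=29/2, d(NR,W)=16
iteration 2: select B,NR (d=6, Q=-89/2); attach at lengths (-9/8, 57/8); label the merged cluster BNR
  updated: d(BNR,H)=23/4, d(BNR,W)=21/2
iteration 3: select BNR,H (d=23/4, Q=-77/4); attach at lengths (53/8, -7/8); label the merged cluster BHNR
  updated: d(BHNR,W)=31/8
iteration 4: select BHNR,W (d=31/8); attach at lengths (31/16, 31/16); label the merged cluster BHNRW
final tree: (((B:-9/8,(N:23/6,R:-17/6):57/8):53/8,H:-7/8):31/16,W:31/16)
total length: 133/8

B,NR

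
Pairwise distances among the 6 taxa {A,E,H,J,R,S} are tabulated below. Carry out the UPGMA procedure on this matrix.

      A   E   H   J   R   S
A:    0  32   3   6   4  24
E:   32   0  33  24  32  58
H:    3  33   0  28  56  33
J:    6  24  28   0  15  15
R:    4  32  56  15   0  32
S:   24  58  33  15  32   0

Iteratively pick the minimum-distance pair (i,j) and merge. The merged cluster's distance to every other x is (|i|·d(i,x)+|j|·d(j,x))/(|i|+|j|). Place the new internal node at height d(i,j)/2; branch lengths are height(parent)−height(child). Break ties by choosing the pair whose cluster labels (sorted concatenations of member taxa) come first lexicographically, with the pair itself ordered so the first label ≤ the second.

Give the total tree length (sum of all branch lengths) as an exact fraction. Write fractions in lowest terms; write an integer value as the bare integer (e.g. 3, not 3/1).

1391/20

1. join A+H (d=3) ⇒ AH; edges |A|=3/2, |H|=3/2
  updated: d(AH,E)=65/2, d(AH,J)=17, d(AH,R)=30, d(AH,S)=57/2
2. join J+R (d=15) ⇒ JR; edges |J|=15/2, |R|=15/2
  updated: d(AH,JR)=47/2, d(E,JR)=28, d(JR,S)=47/2
3. join AH+JR (d=47/2) ⇒ AHJR; edges |AH|=41/4, |JR|=17/4
  updated: d(AHJR,E)=121/4, d(AHJR,S)=26
4. join AHJR+S (d=26) ⇒ AHJRS; edges |AHJR|=5/4, |S|=13
  updated: d(AHJRS,E)=179/5
5. join AHJRS+E (d=179/5) ⇒ AEHJRS; edges |AHJRS|=49/10, |E|=179/10
final tree: ((((A:3/2,H:3/2):41/4,(J:15/2,R:15/2):17/4):5/4,S:13):49/10,E:179/10)
total length: 1391/20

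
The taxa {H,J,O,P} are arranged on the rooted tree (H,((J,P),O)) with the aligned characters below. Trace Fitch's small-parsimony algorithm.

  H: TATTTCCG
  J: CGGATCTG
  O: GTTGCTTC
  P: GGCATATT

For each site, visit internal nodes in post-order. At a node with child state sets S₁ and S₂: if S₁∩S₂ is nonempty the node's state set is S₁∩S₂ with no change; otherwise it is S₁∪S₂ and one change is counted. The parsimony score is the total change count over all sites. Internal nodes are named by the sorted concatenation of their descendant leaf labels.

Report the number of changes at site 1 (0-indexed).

[col 0] JP: children J:{C}, P:{G} ∪→ {C,G}; cost 1
[col 0] JOP: children JP:{C,G}, O:{G} ∩→ {G}; cost 0
[col 0] HJOP: children H:{T}, JOP:{G} ∪→ {G,T}; cost 1
[col 1] JP: children J:{G}, P:{G} ∩→ {G}; cost 0
[col 1] JOP: children JP:{G}, O:{T} ∪→ {G,T}; cost 1
[col 1] HJOP: children H:{A}, JOP:{G,T} ∪→ {A,G,T}; cost 1
[col 2] JP: children J:{G}, P:{C} ∪→ {C,G}; cost 1
[col 2] JOP: children JP:{C,G}, O:{T} ∪→ {C,G,T}; cost 1
[col 2] HJOP: children H:{T}, JOP:{C,G,T} ∩→ {T}; cost 0
[col 3] JP: children J:{A}, P:{A} ∩→ {A}; cost 0
[col 3] JOP: children JP:{A}, O:{G} ∪→ {A,G}; cost 1
[col 3] HJOP: children H:{T}, JOP:{A,G} ∪→ {A,G,T}; cost 1
[col 4] JP: children J:{T}, P:{T} ∩→ {T}; cost 0
[col 4] JOP: children JP:{T}, O:{C} ∪→ {C,T}; cost 1
[col 4] HJOP: children H:{T}, JOP:{C,T} ∩→ {T}; cost 0
[col 5] JP: children J:{C}, P:{A} ∪→ {A,C}; cost 1
[col 5] JOP: children JP:{A,C}, O:{T} ∪→ {A,C,T}; cost 1
[col 5] HJOP: children H:{C}, JOP:{A,C,T} ∩→ {C}; cost 0
[col 6] JP: children J:{T}, P:{T} ∩→ {T}; cost 0
[col 6] JOP: children JP:{T}, O:{T} ∩→ {T}; cost 0
[col 6] HJOP: children H:{C}, JOP:{T} ∪→ {C,T}; cost 1
[col 7] JP: children J:{G}, P:{T} ∪→ {G,T}; cost 1
[col 7] JOP: children JP:{G,T}, O:{C} ∪→ {C,G,T}; cost 1
[col 7] HJOP: children H:{G}, JOP:{C,G,T} ∩→ {G}; cost 0
per-site changes: [2, 2, 2, 2, 1, 2, 1, 2]; total = 14

2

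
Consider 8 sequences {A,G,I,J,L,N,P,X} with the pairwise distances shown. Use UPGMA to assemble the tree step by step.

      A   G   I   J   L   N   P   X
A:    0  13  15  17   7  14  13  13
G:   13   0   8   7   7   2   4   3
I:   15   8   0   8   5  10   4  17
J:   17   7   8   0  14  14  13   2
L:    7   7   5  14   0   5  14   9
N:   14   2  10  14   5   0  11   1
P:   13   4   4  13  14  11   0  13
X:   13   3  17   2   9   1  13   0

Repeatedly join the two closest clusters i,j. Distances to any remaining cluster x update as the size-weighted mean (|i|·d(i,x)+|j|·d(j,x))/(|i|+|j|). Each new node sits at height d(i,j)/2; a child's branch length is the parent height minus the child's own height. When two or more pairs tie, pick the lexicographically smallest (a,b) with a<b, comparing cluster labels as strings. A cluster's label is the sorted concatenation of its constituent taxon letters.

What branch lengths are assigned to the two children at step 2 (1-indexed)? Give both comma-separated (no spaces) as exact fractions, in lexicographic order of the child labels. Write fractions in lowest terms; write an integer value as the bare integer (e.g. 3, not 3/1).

step 1: merge (N,X) at d=1; branch lengths N→1/2, X→1/2; new cluster NX
  updated: d(A,NX)=27/2, d(G,NX)=5/2, d(I,NX)=27/2, d(J,NX)=8, d(L,NX)=7, d(NX,P)=12
step 2: merge (G,NX) at d=5/2; branch lengths G→5/4, NX→3/4; new cluster GNX
  updated: d(A,GNX)=40/3, d(GNX,I)=35/3, d(GNX,J)=23/3, d(GNX,L)=7, d(GNX,P)=28/3
step 3: merge (I,P) at d=4; branch lengths I→2, P→2; new cluster IP
  updated: d(A,IP)=14, d(GNX,IP)=21/2, d(IP,J)=21/2, d(IP,L)=19/2
step 4: merge (A,L) at d=7; branch lengths A→7/2, L→7/2; new cluster AL
  updated: d(AL,GNX)=61/6, d(AL,IP)=47/4, d(AL,J)=31/2
step 5: merge (GNX,J) at d=23/3; branch lengths GNX→31/12, J→23/6; new cluster GJNX
  updated: d(AL,GJNX)=23/2, d(GJNX,IP)=21/2
step 6: merge (GJNX,IP) at d=21/2; branch lengths GJNX→17/12, IP→13/4; new cluster GIJNPX
  updated: d(AL,GIJNPX)=139/12
step 7: merge (AL,GIJNPX) at d=139/12; branch lengths AL→55/24, GIJNPX→13/24; new cluster AGIJLNPX
final tree: ((A:7/2,L:7/2):55/24,(((G:5/4,(N:1/2,X:1/2):3/4):31/12,J:23/6):17/12,(I:2,P:2):13/4):13/24)
total length: 335/12

5/4,3/4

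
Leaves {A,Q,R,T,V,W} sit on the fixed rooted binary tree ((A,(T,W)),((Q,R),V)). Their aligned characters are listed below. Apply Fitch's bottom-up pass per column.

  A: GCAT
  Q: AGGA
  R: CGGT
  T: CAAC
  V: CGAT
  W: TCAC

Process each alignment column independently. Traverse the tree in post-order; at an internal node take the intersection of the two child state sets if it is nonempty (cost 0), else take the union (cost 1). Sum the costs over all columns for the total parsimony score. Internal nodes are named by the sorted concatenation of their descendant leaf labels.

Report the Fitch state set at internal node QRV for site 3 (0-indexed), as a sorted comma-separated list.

[col 0] TW: children T:{C}, W:{T} ∪→ {C,T}; cost 1
[col 0] ATW: children A:{G}, TW:{C,T} ∪→ {C,G,T}; cost 1
[col 0] QR: children Q:{A}, R:{C} ∪→ {A,C}; cost 1
[col 0] QRV: children QR:{A,C}, V:{C} ∩→ {C}; cost 0
[col 0] AQRTVW: children ATW:{C,G,T}, QRV:{C} ∩→ {C}; cost 0
[col 1] TW: children T:{A}, W:{C} ∪→ {A,C}; cost 1
[col 1] ATW: children A:{C}, TW:{A,C} ∩→ {C}; cost 0
[col 1] QR: children Q:{G}, R:{G} ∩→ {G}; cost 0
[col 1] QRV: children QR:{G}, V:{G} ∩→ {G}; cost 0
[col 1] AQRTVW: children ATW:{C}, QRV:{G} ∪→ {C,G}; cost 1
[col 2] TW: children T:{A}, W:{A} ∩→ {A}; cost 0
[col 2] ATW: children A:{A}, TW:{A} ∩→ {A}; cost 0
[col 2] QR: children Q:{G}, R:{G} ∩→ {G}; cost 0
[col 2] QRV: children QR:{G}, V:{A} ∪→ {A,G}; cost 1
[col 2] AQRTVW: children ATW:{A}, QRV:{A,G} ∩→ {A}; cost 0
[col 3] TW: children T:{C}, W:{C} ∩→ {C}; cost 0
[col 3] ATW: children A:{T}, TW:{C} ∪→ {C,T}; cost 1
[col 3] QR: children Q:{A}, R:{T} ∪→ {A,T}; cost 1
[col 3] QRV: children QR:{A,T}, V:{T} ∩→ {T}; cost 0
[col 3] AQRTVW: children ATW:{C,T}, QRV:{T} ∩→ {T}; cost 0
per-site changes: [3, 2, 1, 2]; total = 8

T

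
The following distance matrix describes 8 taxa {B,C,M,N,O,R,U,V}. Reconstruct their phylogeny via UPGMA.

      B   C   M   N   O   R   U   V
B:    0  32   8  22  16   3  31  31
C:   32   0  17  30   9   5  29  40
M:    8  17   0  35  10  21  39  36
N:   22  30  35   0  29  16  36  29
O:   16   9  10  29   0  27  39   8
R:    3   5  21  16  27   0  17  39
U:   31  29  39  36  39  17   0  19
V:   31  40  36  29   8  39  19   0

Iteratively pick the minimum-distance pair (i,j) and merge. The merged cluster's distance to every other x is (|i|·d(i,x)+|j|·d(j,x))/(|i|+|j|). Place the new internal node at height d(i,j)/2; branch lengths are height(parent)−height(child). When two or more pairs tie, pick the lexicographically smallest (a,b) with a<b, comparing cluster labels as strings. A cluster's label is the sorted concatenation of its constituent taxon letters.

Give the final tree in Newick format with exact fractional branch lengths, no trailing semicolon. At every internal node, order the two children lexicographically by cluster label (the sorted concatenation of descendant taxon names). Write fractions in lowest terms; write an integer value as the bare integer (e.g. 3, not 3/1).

((((((B:3/2,R:3/2):23/4,M:29/4):7/4,C:9):31/8,N:103/8):17/40,(O:4,V:4):93/10):17/10,U:15)

1. join B+R (d=3) ⇒ BR; edges |B|=3/2, |R|=3/2
  updated: d(BR,C)=37/2, d(BR,M)=29/2, d(BR,N)=19, d(BR,O)=43/2, d(BR,U)=24, d(BR,V)=35
2. join O+V (d=8) ⇒ OV; edges |O|=4, |V|=4
  updated: d(BR,OV)=113/4, d(C,OV)=49/2, d(M,OV)=23, d(N,OV)=29, d(OV,U)=29
3. join BR+M (d=29/2) ⇒ BMR; edges |BR|=23/4, |M|=29/4
  updated: d(BMR,C)=18, d(BMR,N)=73/3, d(BMR,OV)=53/2, d(BMR,U)=29
4. join BMR+C (d=18) ⇒ BCMR; edges |BMR|=7/4, |C|=9
  updated: d(BCMR,N)=103/4, d(BCMR,OV)=26, d(BCMR,U)=29
5. join BCMR+N (d=103/4) ⇒ BCMNR; edges |BCMR|=31/8, |N|=103/8
  updated: d(BCMNR,OV)=133/5, d(BCMNR,U)=152/5
6. join BCMNR+OV (d=133/5) ⇒ BCMNORV; edges |BCMNR|=17/40, |OV|=93/10
  updated: d(BCMNORV,U)=30
7. join BCMNORV+U (d=30) ⇒ BCMNORUV; edges |BCMNORV|=17/10, |U|=15
final tree: ((((((B:3/2,R:3/2):23/4,M:29/4):7/4,C:9):31/8,N:103/8):17/40,(O:4,V:4):93/10):17/10,U:15)
total length: 3117/40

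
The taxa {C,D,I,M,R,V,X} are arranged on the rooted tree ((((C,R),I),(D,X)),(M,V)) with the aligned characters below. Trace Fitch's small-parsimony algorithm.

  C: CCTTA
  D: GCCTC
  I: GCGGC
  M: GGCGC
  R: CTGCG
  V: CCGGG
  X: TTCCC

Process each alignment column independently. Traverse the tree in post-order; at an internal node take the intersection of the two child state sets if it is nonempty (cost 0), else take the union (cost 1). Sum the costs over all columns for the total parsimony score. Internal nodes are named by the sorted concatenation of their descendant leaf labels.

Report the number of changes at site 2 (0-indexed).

[col 0] CR: children C:{C}, R:{C} ∩→ {C}; cost 0
[col 0] CIR: children CR:{C}, I:{G} ∪→ {C,G}; cost 1
[col 0] DX: children D:{G}, X:{T} ∪→ {G,T}; cost 1
[col 0] CDIRX: children CIR:{C,G}, DX:{G,T} ∩→ {G}; cost 0
[col 0] MV: children M:{G}, V:{C} ∪→ {C,G}; cost 1
[col 0] CDIMRVX: children CDIRX:{G}, MV:{C,G} ∩→ {G}; cost 0
[col 1] CR: children C:{C}, R:{T} ∪→ {C,T}; cost 1
[col 1] CIR: children CR:{C,T}, I:{C} ∩→ {C}; cost 0
[col 1] DX: children D:{C}, X:{T} ∪→ {C,T}; cost 1
[col 1] CDIRX: children CIR:{C}, DX:{C,T} ∩→ {C}; cost 0
[col 1] MV: children M:{G}, V:{C} ∪→ {C,G}; cost 1
[col 1] CDIMRVX: children CDIRX:{C}, MV:{C,G} ∩→ {C}; cost 0
[col 2] CR: children C:{T}, R:{G} ∪→ {G,T}; cost 1
[col 2] CIR: children CR:{G,T}, I:{G} ∩→ {G}; cost 0
[col 2] DX: children D:{C}, X:{C} ∩→ {C}; cost 0
[col 2] CDIRX: children CIR:{G}, DX:{C} ∪→ {C,G}; cost 1
[col 2] MV: children M:{C}, V:{G} ∪→ {C,G}; cost 1
[col 2] CDIMRVX: children CDIRX:{C,G}, MV:{C,G} ∩→ {C,G}; cost 0
[col 3] CR: children C:{T}, R:{C} ∪→ {C,T}; cost 1
[col 3] CIR: children CR:{C,T}, I:{G} ∪→ {C,G,T}; cost 1
[col 3] DX: children D:{T}, X:{C} ∪→ {C,T}; cost 1
[col 3] CDIRX: children CIR:{C,G,T}, DX:{C,T} ∩→ {C,T}; cost 0
[col 3] MV: children M:{G}, V:{G} ∩→ {G}; cost 0
[col 3] CDIMRVX: children CDIRX:{C,T}, MV:{G} ∪→ {C,G,T}; cost 1
[col 4] CR: children C:{A}, R:{G} ∪→ {A,G}; cost 1
[col 4] CIR: children CR:{A,G}, I:{C} ∪→ {A,C,G}; cost 1
[col 4] DX: children D:{C}, X:{C} ∩→ {C}; cost 0
[col 4] CDIRX: children CIR:{A,C,G}, DX:{C} ∩→ {C}; cost 0
[col 4] MV: children M:{C}, V:{G} ∪→ {C,G}; cost 1
[col 4] CDIMRVX: children CDIRX:{C}, MV:{C,G} ∩→ {C}; cost 0
per-site changes: [3, 3, 3, 4, 3]; total = 16

3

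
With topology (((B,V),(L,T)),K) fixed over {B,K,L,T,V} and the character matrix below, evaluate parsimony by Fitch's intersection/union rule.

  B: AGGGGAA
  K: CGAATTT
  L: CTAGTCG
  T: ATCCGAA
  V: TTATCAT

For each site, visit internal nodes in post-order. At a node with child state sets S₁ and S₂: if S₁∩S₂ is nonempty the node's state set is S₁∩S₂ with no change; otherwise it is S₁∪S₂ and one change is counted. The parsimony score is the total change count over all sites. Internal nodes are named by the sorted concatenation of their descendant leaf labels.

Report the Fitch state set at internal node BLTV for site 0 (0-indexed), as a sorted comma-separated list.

BV@0: {A} ∪ {T} = {A,T} (union, +1)
LT@0: {C} ∪ {A} = {A,C} (union, +1)
BLTV@0: {A,T} ∩ {A,C} = {A} (intersection, +0)
BKLTV@0: {A} ∪ {C} = {A,C} (union, +1)
BV@1: {G} ∪ {T} = {G,T} (union, +1)
LT@1: {T} ∩ {T} = {T} (intersection, +0)
BLTV@1: {G,T} ∩ {T} = {T} (intersection, +0)
BKLTV@1: {T} ∪ {G} = {G,T} (union, +1)
BV@2: {G} ∪ {A} = {A,G} (union, +1)
LT@2: {A} ∪ {C} = {A,C} (union, +1)
BLTV@2: {A,G} ∩ {A,C} = {A} (intersection, +0)
BKLTV@2: {A} ∩ {A} = {A} (intersection, +0)
BV@3: {G} ∪ {T} = {G,T} (union, +1)
LT@3: {G} ∪ {C} = {C,G} (union, +1)
BLTV@3: {G,T} ∩ {C,G} = {G} (intersection, +0)
BKLTV@3: {G} ∪ {A} = {A,G} (union, +1)
BV@4: {G} ∪ {C} = {C,G} (union, +1)
LT@4: {T} ∪ {G} = {G,T} (union, +1)
BLTV@4: {C,G} ∩ {G,T} = {G} (intersection, +0)
BKLTV@4: {G} ∪ {T} = {G,T} (union, +1)
BV@5: {A} ∩ {A} = {A} (intersection, +0)
LT@5: {C} ∪ {A} = {A,C} (union, +1)
BLTV@5: {A} ∩ {A,C} = {A} (intersection, +0)
BKLTV@5: {A} ∪ {T} = {A,T} (union, +1)
BV@6: {A} ∪ {T} = {A,T} (union, +1)
LT@6: {G} ∪ {A} = {A,G} (union, +1)
BLTV@6: {A,T} ∩ {A,G} = {A} (intersection, +0)
BKLTV@6: {A} ∪ {T} = {A,T} (union, +1)
per-site changes: [3, 2, 2, 3, 3, 2, 3]; total = 18

A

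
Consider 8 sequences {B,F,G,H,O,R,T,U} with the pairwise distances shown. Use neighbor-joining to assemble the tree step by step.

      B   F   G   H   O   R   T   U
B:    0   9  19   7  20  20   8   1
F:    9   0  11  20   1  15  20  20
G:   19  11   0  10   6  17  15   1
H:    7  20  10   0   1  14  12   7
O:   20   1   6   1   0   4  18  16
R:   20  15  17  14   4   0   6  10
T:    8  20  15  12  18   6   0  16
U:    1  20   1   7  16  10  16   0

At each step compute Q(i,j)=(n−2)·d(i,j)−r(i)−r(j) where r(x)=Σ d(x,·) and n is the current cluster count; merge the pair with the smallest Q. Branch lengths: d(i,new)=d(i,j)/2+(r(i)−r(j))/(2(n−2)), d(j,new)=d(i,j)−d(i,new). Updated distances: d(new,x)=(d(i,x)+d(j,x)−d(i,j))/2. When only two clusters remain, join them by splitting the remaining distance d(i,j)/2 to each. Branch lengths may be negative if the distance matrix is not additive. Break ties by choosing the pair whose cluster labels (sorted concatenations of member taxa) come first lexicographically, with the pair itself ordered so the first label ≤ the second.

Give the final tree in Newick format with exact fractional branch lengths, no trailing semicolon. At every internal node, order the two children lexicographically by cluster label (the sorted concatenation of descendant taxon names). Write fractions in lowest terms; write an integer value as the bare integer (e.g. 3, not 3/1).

((((B:39/16,U:-23/16):123/32,H:85/32):45/32,((F:3,O:-2):55/12,G:41/12):81/32):171/64,(R:61/20,T:59/20):171/64)

step 1: merge (F,O) at d=1, Q=-156; branch lengths F→3, O→-2; new cluster FO
  updated: d(B,FO)=14, d(FO,G)=8, d(FO,H)=10, d(FO,R)=9, d(FO,T)=37/2, d(FO,U)=35/2
step 2: merge (R,T) at d=6, Q=-243/2; branch lengths R→61/20, T→59/20; new cluster RT
  updated: d(B,RT)=11, d(FO,RT)=43/4, d(G,RT)=13, d(H,RT)=10, d(RT,U)=10
step 3: merge (B,U) at d=1, Q=-169/2; branch lengths B→39/16, U→-23/16; new cluster BU
  updated: d(BU,FO)=61/4, d(BU,G)=19/2, d(BU,H)=13/2, d(BU,RT)=10
step 4: merge (FO,G) at d=8, Q=-121/2; branch lengths FO→55/12, G→41/12; new cluster FGO
  updated: d(BU,FGO)=67/8, d(FGO,H)=6, d(FGO,RT)=63/8
step 5: merge (BU,H) at d=13/2, Q=-275/8; branch lengths BU→123/32, H→85/32; new cluster BHU
  updated: d(BHU,FGO)=63/16, d(BHU,RT)=27/4
step 6: merge (BHU,FGO) at d=63/16, Q=-297/16; branch lengths BHU→45/32, FGO→81/32; new cluster BFGHOU
  updated: d(BFGHOU,RT)=171/32
step 7: merge (BFGHOU,RT) at d=171/32; branch lengths BFGHOU→171/64, RT→171/64; new cluster BFGHORTU
final tree: ((((B:39/16,U:-23/16):123/32,H:85/32):45/32,((F:3,O:-2):55/12,G:41/12):81/32):171/64,(R:61/20,T:59/20):171/64)
total length: 1017/32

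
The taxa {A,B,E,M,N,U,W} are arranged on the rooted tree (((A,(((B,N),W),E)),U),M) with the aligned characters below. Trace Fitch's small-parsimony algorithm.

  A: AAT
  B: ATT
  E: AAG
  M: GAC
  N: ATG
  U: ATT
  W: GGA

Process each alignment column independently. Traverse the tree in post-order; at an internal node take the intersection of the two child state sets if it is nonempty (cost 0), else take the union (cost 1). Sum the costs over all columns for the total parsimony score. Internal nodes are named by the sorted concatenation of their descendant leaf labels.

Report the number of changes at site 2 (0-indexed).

[col 0] BN: children B:{A}, N:{A} ∩→ {A}; cost 0
[col 0] BNW: children BN:{A}, W:{G} ∪→ {A,G}; cost 1
[col 0] BENW: children BNW:{A,G}, E:{A} ∩→ {A}; cost 0
[col 0] ABENW: children A:{A}, BENW:{A} ∩→ {A}; cost 0
[col 0] ABENUW: children ABENW:{A}, U:{A} ∩→ {A}; cost 0
[col 0] ABEMNUW: children ABENUW:{A}, M:{G} ∪→ {A,G}; cost 1
[col 1] BN: children B:{T}, N:{T} ∩→ {T}; cost 0
[col 1] BNW: children BN:{T}, W:{G} ∪→ {G,T}; cost 1
[col 1] BENW: children BNW:{G,T}, E:{A} ∪→ {A,G,T}; cost 1
[col 1] ABENW: children A:{A}, BENW:{A,G,T} ∩→ {A}; cost 0
[col 1] ABENUW: children ABENW:{A}, U:{T} ∪→ {A,T}; cost 1
[col 1] ABEMNUW: children ABENUW:{A,T}, M:{A} ∩→ {A}; cost 0
[col 2] BN: children B:{T}, N:{G} ∪→ {G,T}; cost 1
[col 2] BNW: children BN:{G,T}, W:{A} ∪→ {A,G,T}; cost 1
[col 2] BENW: children BNW:{A,G,T}, E:{G} ∩→ {G}; cost 0
[col 2] ABENW: children A:{T}, BENW:{G} ∪→ {G,T}; cost 1
[col 2] ABENUW: children ABENW:{G,T}, U:{T} ∩→ {T}; cost 0
[col 2] ABEMNUW: children ABENUW:{T}, M:{C} ∪→ {C,T}; cost 1
per-site changes: [2, 3, 4]; total = 9

4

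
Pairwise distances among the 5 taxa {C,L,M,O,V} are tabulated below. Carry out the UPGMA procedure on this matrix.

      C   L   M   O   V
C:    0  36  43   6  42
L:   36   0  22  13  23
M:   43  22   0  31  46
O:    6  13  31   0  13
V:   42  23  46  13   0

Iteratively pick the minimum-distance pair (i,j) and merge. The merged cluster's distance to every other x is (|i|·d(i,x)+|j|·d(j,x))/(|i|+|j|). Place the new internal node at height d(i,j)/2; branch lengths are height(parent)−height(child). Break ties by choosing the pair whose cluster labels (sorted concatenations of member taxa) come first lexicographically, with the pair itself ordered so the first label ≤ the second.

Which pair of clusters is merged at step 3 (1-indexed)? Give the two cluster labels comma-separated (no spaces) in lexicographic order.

step 1: merge (C,O) at d=6; branch lengths C→3, O→3; new cluster CO
  updated: d(CO,L)=49/2, d(CO,M)=37, d(CO,V)=55/2
step 2: merge (L,M) at d=22; branch lengths L→11, M→11; new cluster LM
  updated: d(CO,LM)=123/4, d(LM,V)=69/2
step 3: merge (CO,V) at d=55/2; branch lengths CO→43/4, V→55/4; new cluster COV
  updated: d(COV,LM)=32
step 4: merge (COV,LM) at d=32; branch lengths COV→9/4, LM→5; new cluster CLMOV
final tree: (((C:3,O:3):43/4,V:55/4):9/4,(L:11,M:11):5)
total length: 239/4

CO,V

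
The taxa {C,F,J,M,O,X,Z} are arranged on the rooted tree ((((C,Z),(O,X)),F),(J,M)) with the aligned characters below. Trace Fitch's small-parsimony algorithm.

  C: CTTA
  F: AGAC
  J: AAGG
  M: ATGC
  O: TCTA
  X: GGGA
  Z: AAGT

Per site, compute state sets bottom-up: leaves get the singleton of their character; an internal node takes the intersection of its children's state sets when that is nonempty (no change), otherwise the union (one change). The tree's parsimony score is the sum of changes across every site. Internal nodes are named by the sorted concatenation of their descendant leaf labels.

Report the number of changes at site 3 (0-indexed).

CZ@0: {C} ∪ {A} = {A,C} (union, +1)
OX@0: {T} ∪ {G} = {G,T} (union, +1)
COXZ@0: {A,C} ∪ {G,T} = {A,C,G,T} (union, +1)
CFOXZ@0: {A,C,G,T} ∩ {A} = {A} (intersection, +0)
JM@0: {A} ∩ {A} = {A} (intersection, +0)
CFJMOXZ@0: {A} ∩ {A} = {A} (intersection, +0)
CZ@1: {T} ∪ {A} = {A,T} (union, +1)
OX@1: {C} ∪ {G} = {C,G} (union, +1)
COXZ@1: {A,T} ∪ {C,G} = {A,C,G,T} (union, +1)
CFOXZ@1: {A,C,G,T} ∩ {G} = {G} (intersection, +0)
JM@1: {A} ∪ {T} = {A,T} (union, +1)
CFJMOXZ@1: {G} ∪ {A,T} = {A,G,T} (union, +1)
CZ@2: {T} ∪ {G} = {G,T} (union, +1)
OX@2: {T} ∪ {G} = {G,T} (union, +1)
COXZ@2: {G,T} ∩ {G,T} = {G,T} (intersection, +0)
CFOXZ@2: {G,T} ∪ {A} = {A,G,T} (union, +1)
JM@2: {G} ∩ {G} = {G} (intersection, +0)
CFJMOXZ@2: {A,G,T} ∩ {G} = {G} (intersection, +0)
CZ@3: {A} ∪ {T} = {A,T} (union, +1)
OX@3: {A} ∩ {A} = {A} (intersection, +0)
COXZ@3: {A,T} ∩ {A} = {A} (intersection, +0)
CFOXZ@3: {A} ∪ {C} = {A,C} (union, +1)
JM@3: {G} ∪ {C} = {C,G} (union, +1)
CFJMOXZ@3: {A,C} ∩ {C,G} = {C} (intersection, +0)
per-site changes: [3, 5, 3, 3]; total = 14

3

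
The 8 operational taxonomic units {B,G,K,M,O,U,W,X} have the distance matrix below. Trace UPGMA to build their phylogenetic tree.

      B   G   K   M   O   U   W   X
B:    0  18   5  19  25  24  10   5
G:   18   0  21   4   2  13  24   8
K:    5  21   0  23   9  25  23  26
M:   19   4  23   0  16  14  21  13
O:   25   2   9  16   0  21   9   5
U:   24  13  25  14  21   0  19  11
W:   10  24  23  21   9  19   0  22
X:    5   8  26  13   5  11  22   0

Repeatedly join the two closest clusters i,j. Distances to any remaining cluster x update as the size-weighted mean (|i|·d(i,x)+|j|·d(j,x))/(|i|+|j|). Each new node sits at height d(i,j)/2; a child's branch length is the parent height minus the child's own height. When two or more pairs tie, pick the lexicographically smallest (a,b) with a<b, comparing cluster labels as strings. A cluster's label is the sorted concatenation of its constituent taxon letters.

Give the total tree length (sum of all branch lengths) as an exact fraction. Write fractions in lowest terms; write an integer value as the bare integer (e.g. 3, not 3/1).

1133/24

1. join G+O (d=2) ⇒ GO; edges |G|=1, |O|=1
  updated: d(B,GO)=43/2, d(GO,K)=15, d(GO,M)=10, d(GO,U)=17, d(GO,W)=33/2, d(GO,X)=13/2
2. join B+K (d=5) ⇒ BK; edges |B|=5/2, |K|=5/2
  updated: d(BK,GO)=73/4, d(BK,M)=21, d(BK,U)=49/2, d(BK,W)=33/2, d(BK,X)=31/2
3. join GO+X (d=13/2) ⇒ GOX; edges |GO|=9/4, |X|=13/4
  updated: d(BK,GOX)=52/3, d(GOX,M)=11, d(GOX,U)=15, d(GOX,W)=55/3
4. join GOX+M (d=11) ⇒ GMOX; edges |GOX|=9/4, |M|=11/2
  updated: d(BK,GMOX)=73/4, d(GMOX,U)=59/4, d(GMOX,W)=19
5. join GMOX+U (d=59/4) ⇒ GMOUX; edges |GMOX|=15/8, |U|=59/8
  updated: d(BK,GMOUX)=39/2, d(GMOUX,W)=19
6. join BK+W (d=33/2) ⇒ BKW; edges |BK|=23/4, |W|=33/4
  updated: d(BKW,GMOUX)=58/3
7. join BKW+GMOUX (d=58/3) ⇒ BGKMOUWX; edges |BKW|=17/12, |GMOUX|=55/24
final tree: (((B:5/2,K:5/2):23/4,W:33/4):17/12,((((G:1,O:1):9/4,X:13/4):9/4,M:11/2):15/8,U:59/8):55/24)
total length: 1133/24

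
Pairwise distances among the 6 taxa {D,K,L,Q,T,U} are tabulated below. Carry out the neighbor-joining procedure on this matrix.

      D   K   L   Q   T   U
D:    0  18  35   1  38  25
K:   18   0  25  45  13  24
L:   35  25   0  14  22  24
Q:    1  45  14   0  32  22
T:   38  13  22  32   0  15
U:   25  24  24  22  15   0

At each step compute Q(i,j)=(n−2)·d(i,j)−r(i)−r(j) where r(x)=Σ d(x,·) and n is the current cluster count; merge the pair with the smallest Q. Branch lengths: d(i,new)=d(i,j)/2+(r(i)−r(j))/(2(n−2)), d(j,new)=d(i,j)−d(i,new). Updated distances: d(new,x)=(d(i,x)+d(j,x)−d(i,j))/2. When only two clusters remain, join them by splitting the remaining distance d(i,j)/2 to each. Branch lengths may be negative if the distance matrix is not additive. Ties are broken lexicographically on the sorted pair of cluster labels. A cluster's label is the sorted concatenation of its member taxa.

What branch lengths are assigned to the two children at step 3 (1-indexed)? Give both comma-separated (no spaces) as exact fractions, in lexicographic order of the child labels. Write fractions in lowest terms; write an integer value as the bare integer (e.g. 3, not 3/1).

225/16,159/16

step 1: merge (D,Q) at d=1, Q=-227; branch lengths D→7/8, Q→1/8; new cluster DQ
  updated: d(DQ,K)=31, d(DQ,L)=24, d(DQ,T)=69/2, d(DQ,U)=23
step 2: merge (K,T) at d=13, Q=-277/2; branch lengths K→95/12, T→61/12; new cluster KT
  updated: d(DQ,KT)=105/4, d(KT,L)=17, d(KT,U)=13
step 3: merge (DQ,L) at d=24, Q=-361/4; branch lengths DQ→225/16, L→159/16; new cluster DLQ
  updated: d(DLQ,KT)=77/8, d(DLQ,U)=23/2
step 4: merge (DLQ,KT) at d=77/8, Q=-273/8; branch lengths DLQ→65/16, KT→89/16; new cluster DKLQT
  updated: d(DKLQT,U)=119/16
step 5: merge (DKLQT,U) at d=119/16; branch lengths DKLQT→119/32, U→119/32; new cluster DKLQTU
final tree: ((((D:7/8,Q:1/8):225/16,L:159/16):65/16,(K:95/12,T:61/12):89/16):119/32,U:119/32)
total length: 881/16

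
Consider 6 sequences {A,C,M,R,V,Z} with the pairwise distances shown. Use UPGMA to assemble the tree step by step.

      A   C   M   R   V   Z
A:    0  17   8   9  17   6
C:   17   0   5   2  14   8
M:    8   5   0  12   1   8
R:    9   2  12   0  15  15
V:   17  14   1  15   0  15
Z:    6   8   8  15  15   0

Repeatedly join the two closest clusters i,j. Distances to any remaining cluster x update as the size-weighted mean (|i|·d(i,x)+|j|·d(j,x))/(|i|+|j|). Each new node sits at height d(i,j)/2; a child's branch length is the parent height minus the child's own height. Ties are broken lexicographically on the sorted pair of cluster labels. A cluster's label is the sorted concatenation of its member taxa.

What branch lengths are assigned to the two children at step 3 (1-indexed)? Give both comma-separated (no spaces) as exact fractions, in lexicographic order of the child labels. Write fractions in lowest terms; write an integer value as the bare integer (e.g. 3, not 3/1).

3,3

1. join M+V (d=1) ⇒ MV; edges |M|=1/2, |V|=1/2
  updated: d(A,MV)=25/2, d(C,MV)=19/2, d(MV,R)=27/2, d(MV,Z)=23/2
2. join C+R (d=2) ⇒ CR; edges |C|=1, |R|=1
  updated: d(A,CR)=13, d(CR,MV)=23/2, d(CR,Z)=23/2
3. join A+Z (d=6) ⇒ AZ; edges |A|=3, |Z|=3
  updated: d(AZ,CR)=49/4, d(AZ,MV)=12
4. join CR+MV (d=23/2) ⇒ CMRV; edges |CR|=19/4, |MV|=21/4
  updated: d(AZ,CMRV)=97/8
5. join AZ+CMRV (d=97/8) ⇒ ACMRVZ; edges |AZ|=49/16, |CMRV|=5/16
final tree: ((A:3,Z:3):49/16,((C:1,R:1):19/4,(M:1/2,V:1/2):21/4):5/16)
total length: 179/8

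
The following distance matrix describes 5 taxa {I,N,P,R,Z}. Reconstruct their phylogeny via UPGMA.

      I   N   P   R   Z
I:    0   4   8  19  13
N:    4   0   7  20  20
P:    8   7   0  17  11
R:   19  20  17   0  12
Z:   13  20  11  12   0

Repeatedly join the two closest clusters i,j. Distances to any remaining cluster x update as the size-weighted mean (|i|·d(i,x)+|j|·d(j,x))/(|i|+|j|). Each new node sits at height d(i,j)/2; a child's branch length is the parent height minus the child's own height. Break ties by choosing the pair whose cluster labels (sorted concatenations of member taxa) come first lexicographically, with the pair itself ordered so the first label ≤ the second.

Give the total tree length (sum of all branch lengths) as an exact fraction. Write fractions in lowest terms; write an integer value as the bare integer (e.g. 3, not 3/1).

341/12

1. join I+N (d=4) ⇒ IN; edges |I|=2, |N|=2
  updated: d(IN,P)=15/2, d(IN,R)=39/2, d(IN,Z)=33/2
2. join IN+P (d=15/2) ⇒ INP; edges |IN|=7/4, |P|=15/4
  updated: d(INP,R)=56/3, d(INP,Z)=44/3
3. join R+Z (d=12) ⇒ RZ; edges |R|=6, |Z|=6
  updated: d(INP,RZ)=50/3
4. join INP+RZ (d=50/3) ⇒ INPRZ; edges |INP|=55/12, |RZ|=7/3
final tree: (((I:2,N:2):7/4,P:15/4):55/12,(R:6,Z:6):7/3)
total length: 341/12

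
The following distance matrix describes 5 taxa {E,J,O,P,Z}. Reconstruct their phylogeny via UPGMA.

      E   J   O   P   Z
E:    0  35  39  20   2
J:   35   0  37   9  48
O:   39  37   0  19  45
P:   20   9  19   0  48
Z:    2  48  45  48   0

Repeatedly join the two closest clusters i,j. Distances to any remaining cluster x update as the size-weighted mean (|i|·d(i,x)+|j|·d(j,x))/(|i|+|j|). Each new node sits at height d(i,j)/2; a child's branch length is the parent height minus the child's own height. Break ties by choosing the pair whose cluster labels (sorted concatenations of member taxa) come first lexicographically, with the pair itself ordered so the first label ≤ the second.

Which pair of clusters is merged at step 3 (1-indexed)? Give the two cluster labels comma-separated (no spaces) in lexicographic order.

JP,O

1. join E+Z (d=2) ⇒ EZ; edges |E|=1, |Z|=1
  updated: d(EZ,J)=83/2, d(EZ,O)=42, d(EZ,P)=34
2. join J+P (d=9) ⇒ JP; edges |J|=9/2, |P|=9/2
  updated: d(EZ,JP)=151/4, d(JP,O)=28
3. join JP+O (d=28) ⇒ JOP; edges |JP|=19/2, |O|=14
  updated: d(EZ,JOP)=235/6
4. join EZ+JOP (d=235/6) ⇒ EJOPZ; edges |EZ|=223/12, |JOP|=67/12
final tree: ((E:1,Z:1):223/12,((J:9/2,P:9/2):19/2,O:14):67/12)
total length: 176/3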